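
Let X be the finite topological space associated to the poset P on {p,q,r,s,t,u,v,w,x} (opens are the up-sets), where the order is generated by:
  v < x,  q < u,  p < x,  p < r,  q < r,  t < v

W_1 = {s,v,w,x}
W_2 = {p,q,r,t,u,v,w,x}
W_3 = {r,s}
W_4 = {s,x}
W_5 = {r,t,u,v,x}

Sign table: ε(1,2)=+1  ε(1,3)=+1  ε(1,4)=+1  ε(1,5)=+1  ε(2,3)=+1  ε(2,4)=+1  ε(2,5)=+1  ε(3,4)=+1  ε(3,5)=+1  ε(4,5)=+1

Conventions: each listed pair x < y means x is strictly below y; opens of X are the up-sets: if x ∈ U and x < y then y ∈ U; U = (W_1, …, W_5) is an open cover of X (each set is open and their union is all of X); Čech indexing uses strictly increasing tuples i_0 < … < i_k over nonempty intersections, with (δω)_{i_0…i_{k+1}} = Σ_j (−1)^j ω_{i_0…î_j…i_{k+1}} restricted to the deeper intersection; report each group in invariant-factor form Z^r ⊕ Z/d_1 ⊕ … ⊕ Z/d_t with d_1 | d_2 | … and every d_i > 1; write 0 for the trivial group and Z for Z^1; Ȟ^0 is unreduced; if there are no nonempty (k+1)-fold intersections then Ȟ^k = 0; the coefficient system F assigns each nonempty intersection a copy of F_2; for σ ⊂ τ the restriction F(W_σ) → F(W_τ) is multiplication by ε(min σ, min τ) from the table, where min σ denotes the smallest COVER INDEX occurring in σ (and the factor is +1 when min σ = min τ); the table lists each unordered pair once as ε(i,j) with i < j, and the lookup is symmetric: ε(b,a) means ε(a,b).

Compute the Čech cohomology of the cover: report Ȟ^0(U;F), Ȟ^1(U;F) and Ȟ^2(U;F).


Ȟ^0 ≅ Z/2, Ȟ^1 ≅ Z/2 and Ȟ^2 ≅ 0

nonempty overlaps:
  W12={v,w,x} W13={s} W14={s,x} W15={v,x} W23={r} W24={x} W25={r,t,u,v,x} W34={s} W35={r} W45={x}
  W124={x} W125={v,x} W134={s} W145={x} W235={r} W245={x}
  W1245={x}
C dims 5,10,6,1; δ0: rk_F2 4; δ1: rk_F2 5; δ2: rk_F2 1
degree 0: 5−4−0 = 1 → Ȟ^0 ≅ Z/2
degree 1: 10−5−4 = 1 → Ȟ^1 ≅ Z/2
degree 2: 6−1−5 = 0 → Ȟ^2 ≅ 0


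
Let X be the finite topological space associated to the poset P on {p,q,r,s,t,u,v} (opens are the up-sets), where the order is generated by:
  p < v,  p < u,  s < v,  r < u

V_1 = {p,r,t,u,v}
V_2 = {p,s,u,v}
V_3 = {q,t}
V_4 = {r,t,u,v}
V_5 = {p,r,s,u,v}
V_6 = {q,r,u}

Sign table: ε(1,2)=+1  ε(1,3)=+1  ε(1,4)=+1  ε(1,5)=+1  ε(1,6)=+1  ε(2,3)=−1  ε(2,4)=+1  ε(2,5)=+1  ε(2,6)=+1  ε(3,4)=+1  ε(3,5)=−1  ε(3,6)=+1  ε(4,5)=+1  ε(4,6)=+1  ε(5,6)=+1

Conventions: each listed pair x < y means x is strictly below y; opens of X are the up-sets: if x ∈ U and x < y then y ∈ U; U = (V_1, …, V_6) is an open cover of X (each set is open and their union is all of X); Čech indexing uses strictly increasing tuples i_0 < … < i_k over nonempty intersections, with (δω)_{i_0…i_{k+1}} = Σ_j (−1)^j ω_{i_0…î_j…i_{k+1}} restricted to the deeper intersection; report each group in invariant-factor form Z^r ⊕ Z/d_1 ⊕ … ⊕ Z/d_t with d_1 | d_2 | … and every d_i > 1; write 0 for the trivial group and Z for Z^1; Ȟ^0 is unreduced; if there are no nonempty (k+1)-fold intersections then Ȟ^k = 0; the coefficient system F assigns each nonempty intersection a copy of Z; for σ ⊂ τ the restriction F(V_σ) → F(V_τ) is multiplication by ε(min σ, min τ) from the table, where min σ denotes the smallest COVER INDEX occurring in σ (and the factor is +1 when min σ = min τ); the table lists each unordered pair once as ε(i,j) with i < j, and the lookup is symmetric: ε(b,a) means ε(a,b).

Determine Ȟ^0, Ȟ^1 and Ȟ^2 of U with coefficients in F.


Ȟ^0(U;F) ≅ Z, Ȟ^1(U;F) ≅ Z, Ȟ^2(U;F) ≅ 0

nerve of the cover:
  V12={p,u,v} V13={t} V14={r,t,u,v} V15={p,r,u,v} V16={r,u} V24={u,v} V25={p,s,u,v} V26={u} V34={t} V36={q} V45={r,u,v} V46={r,u} V56={r,u}
  V124={u,v} V125={p,u,v} V126={u} V134={t} V145={r,u,v} V146={r,u} V156={r,u} V245={u,v} V246={u} V256={u} V456={r,u}
  V1245={u,v} V1246={u} V1256={u} V1456={r,u} V2456={u}
  V12456={u}
C dims 6,13,11,5; δ0: rk 5, SNF 1^5; δ1: rk 7, SNF 1^7; δ2: rk 4, SNF 1^4
Ȟ^0 = (6 − 5) − 0 = 1, so Ȟ^0 ≅ Z
Ȟ^1 = (13 − 7) − 5 = 1, so Ȟ^1 ≅ Z
Ȟ^2 = (11 − 4) − 7 = 0, so Ȟ^2 ≅ 0


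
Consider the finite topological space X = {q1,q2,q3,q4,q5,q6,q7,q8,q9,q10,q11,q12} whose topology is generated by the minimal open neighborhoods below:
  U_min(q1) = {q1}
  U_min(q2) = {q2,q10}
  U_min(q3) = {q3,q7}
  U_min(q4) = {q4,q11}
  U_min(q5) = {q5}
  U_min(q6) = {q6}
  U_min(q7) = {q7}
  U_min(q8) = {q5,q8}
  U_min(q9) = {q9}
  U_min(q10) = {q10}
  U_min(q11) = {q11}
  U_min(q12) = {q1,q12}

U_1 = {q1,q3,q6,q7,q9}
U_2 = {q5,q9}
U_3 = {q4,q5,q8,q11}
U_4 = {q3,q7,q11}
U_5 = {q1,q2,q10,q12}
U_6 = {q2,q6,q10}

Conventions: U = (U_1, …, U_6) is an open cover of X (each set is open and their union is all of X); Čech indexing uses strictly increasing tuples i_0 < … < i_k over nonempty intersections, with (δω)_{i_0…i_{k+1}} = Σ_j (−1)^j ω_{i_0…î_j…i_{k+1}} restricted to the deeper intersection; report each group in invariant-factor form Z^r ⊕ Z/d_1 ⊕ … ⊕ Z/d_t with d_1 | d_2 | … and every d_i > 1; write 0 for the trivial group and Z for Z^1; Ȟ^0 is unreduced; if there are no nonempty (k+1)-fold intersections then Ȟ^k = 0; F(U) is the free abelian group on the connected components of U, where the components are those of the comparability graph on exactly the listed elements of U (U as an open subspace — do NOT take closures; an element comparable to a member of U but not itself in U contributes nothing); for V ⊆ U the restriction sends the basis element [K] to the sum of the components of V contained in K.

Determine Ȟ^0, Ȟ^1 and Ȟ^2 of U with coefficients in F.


nerve simplices:
  U12={q9} U14={q3,q7} U15={q1} U16={q6} U23={q5} U34={q11} U56={q2,q10}
components per intersection:
  U1: {q1} {q3,q7} {q6} {q9}
  U2: {q5} {q9}
  U3: {q4,q11} {q5,q8}
  U4: {q3,q7} {q11}
  U5: {q1,q12} {q2,q10}
  U6: {q2,q10} {q6}
  U12: {q9}
  U14: {q3,q7}
  U15: {q1}
  U16: {q6}
  U23: {q5}
  U34: {q11}
  U56: {q2,q10}
C dims 14,7; δ0: rk 7, SNF 1^7
degree 0: 14−7−0 = 7 → Ȟ^0 ≅ Z^7
degree 1: 7−0−7 = 0 → Ȟ^1 ≅ 0
degree 2: 0−0−0 = 0 → Ȟ^2 ≅ 0

Ȟ^0(U;F) ≅ Z^7; Ȟ^1(U;F) ≅ 0; Ȟ^2(U;F) ≅ 0


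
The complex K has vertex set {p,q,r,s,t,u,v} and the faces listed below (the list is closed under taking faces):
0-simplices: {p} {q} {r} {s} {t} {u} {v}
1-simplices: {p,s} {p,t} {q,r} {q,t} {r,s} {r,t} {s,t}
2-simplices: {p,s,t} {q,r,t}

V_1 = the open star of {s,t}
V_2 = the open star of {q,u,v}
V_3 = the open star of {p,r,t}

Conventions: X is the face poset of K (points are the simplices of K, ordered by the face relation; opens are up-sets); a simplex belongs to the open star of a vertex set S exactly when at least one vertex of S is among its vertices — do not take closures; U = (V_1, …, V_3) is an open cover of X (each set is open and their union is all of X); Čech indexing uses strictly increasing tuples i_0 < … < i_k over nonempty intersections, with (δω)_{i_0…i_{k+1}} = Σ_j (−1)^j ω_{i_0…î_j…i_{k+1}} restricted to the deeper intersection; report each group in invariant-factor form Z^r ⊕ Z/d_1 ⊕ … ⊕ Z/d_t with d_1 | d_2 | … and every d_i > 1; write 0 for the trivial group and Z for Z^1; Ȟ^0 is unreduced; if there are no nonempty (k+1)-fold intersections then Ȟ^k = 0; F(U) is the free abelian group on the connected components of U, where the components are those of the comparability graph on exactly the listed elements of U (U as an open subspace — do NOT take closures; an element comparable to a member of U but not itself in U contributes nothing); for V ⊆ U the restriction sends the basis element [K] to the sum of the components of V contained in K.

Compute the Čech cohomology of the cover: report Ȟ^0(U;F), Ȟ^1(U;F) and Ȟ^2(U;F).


nonempty overlaps:
  V1={{s},{t},{p,s},{p,t},{q,t},{r,s},{r,t},{s,t},{p,s,t},{q,r,t}} V2={{q},{u},{v},{q,r},{q,t},{q,r,t}} V3={{p},{r},{t},{p,s},{p,t},{q,r},{q,t},{r,s},{r,t},{s,t},{p,s,t},{q,r,t}}
  V12={{q,t},{q,r,t}} V13={{t},{p,s},{p,t},{q,t},{r,s},{r,t},{s,t},{p,s,t},{q,r,t}} V23={{q,r},{q,t},{q,r,t}}
  V123={{q,t},{q,r,t}}
components per intersection:
  V1: {{s},{t},{p,s},{p,t},{q,t},{r,s},{r,t},{s,t},{p,s,t},{q,r,t}}
  V2: {{q},{q,r},{q,t},{q,r,t}} {{u}} {{v}}
  V3: {{p},{r},{t},{p,s},{p,t},{q,r},{q,t},{r,s},{r,t},{s,t},{p,s,t},{q,r,t}}
  V12: {{q,t},{q,r,t}}
  V13: {{t},{p,s},{p,t},{q,t},{r,t},{s,t},{p,s,t},{q,r,t}} {{r,s}}
  V23: {{q,r},{q,t},{q,r,t}}
  V123: {{q,t},{q,r,t}}
C dims 5,4,1; δ0: rk 2, SNF 1^2; δ1: rk 1, SNF 1^1
degree 0: 5−2−0 = 3 → Ȟ^0 ≅ Z^3
degree 1: 4−1−2 = 1 → Ȟ^1 ≅ Z
degree 2: 1−0−1 = 0 → Ȟ^2 ≅ 0

Ȟ^0 ≅ Z^3, Ȟ^1 ≅ Z, Ȟ^2 ≅ 0


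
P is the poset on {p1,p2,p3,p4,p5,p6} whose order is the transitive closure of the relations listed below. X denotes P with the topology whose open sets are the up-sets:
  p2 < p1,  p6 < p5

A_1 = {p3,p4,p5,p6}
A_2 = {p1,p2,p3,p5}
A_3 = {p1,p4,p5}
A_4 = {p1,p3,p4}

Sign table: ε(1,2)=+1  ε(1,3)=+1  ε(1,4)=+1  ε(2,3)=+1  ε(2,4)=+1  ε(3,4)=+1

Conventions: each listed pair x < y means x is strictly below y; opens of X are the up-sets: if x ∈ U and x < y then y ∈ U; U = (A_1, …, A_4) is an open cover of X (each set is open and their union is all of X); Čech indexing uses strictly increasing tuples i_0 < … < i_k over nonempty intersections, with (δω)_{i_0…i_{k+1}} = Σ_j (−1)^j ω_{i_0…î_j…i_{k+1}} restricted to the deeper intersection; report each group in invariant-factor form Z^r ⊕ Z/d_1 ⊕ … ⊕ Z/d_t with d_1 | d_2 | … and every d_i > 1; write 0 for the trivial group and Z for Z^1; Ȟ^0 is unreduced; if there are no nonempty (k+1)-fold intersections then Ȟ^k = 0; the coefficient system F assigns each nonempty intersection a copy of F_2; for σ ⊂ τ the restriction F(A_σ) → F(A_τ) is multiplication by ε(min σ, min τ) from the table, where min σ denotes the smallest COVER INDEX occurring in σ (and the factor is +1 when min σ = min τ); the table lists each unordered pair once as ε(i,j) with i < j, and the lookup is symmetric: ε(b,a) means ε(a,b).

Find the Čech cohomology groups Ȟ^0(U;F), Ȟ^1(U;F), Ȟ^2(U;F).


Ȟ^0 ≅ Z/2; Ȟ^1 ≅ 0; Ȟ^2 ≅ Z/2

intersection data:
  A12={p3,p5} A13={p4,p5} A14={p3,p4} A23={p1,p5} A24={p1,p3} A34={p1,p4}
  A123={p5} A124={p3} A134={p4} A234={p1}
C dims 4,6,4; δ0: rk_F2 3; δ1: rk_F2 3
Ȟ^0 = (4 − 3) − 0 = 1, so Ȟ^0 ≅ Z/2
Ȟ^1 = (6 − 3) − 3 = 0, so Ȟ^1 ≅ 0
Ȟ^2 = (4 − 0) − 3 = 1, so Ȟ^2 ≅ Z/2


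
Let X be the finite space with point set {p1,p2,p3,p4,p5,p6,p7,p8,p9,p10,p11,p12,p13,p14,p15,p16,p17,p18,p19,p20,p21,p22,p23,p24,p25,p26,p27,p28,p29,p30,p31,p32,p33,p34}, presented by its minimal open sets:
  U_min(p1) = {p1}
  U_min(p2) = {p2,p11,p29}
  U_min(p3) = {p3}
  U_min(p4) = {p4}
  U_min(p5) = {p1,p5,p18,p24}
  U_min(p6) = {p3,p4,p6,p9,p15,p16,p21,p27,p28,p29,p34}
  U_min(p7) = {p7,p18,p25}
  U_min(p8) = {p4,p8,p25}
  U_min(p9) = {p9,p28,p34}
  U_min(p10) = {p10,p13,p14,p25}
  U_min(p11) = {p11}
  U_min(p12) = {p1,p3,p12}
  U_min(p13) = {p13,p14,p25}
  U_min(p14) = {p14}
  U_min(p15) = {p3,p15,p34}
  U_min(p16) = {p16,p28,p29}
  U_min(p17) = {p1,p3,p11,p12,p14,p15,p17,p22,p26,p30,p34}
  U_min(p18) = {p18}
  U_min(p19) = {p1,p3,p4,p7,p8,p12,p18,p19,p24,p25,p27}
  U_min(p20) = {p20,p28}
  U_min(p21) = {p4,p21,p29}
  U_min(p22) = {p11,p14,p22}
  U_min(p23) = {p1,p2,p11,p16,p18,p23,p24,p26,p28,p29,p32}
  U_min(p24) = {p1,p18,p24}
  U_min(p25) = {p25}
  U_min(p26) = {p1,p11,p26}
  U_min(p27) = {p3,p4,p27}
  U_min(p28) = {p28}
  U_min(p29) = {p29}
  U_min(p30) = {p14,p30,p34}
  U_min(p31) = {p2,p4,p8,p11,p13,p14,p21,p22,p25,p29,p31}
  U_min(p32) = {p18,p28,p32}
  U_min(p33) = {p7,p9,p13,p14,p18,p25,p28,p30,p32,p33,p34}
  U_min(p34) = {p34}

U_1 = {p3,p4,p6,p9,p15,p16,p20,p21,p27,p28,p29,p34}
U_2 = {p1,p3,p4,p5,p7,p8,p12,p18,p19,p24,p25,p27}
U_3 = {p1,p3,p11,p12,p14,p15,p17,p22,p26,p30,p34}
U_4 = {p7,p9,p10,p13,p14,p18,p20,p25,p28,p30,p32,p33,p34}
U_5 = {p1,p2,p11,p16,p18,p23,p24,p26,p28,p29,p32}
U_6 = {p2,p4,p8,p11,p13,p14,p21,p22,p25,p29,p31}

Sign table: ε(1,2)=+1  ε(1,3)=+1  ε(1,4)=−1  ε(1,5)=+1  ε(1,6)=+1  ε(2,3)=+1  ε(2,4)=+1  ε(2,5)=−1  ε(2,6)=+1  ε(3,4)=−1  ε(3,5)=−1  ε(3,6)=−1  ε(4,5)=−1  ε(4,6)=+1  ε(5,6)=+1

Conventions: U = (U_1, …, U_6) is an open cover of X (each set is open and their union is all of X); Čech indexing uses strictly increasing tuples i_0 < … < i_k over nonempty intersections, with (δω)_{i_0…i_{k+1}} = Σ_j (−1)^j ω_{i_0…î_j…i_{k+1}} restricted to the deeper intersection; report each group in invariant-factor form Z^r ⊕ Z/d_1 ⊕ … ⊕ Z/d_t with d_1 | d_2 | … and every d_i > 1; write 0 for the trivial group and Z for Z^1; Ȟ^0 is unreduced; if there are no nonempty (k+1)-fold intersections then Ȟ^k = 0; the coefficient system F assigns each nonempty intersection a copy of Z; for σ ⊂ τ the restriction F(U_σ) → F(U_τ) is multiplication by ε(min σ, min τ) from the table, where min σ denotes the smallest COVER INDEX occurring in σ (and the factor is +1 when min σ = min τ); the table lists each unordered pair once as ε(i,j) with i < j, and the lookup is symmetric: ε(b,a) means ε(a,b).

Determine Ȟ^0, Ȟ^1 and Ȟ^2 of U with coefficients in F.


Ȟ^0(U;F) ≅ 0, Ȟ^1(U;F) ≅ Z/2, Ȟ^2(U;F) ≅ Z

nonempty overlaps:
  U12={p3,p4,p27} U13={p3,p15,p34} U14={p9,p20,p28,p34} U15={p16,p28,p29} U16={p4,p21,p29} U23={p1,p3,p12} U24={p7,p18,p25} U25={p1,p18,p24} U26={p4,p8,p25} U34={p14,p30,p34} U35={p1,p11,p26} U36={p11,p14,p22} U45={p18,p28,p32} U46={p13,p14,p25} U56={p2,p11,p29}
  U123={p3} U126={p4} U134={p34} U145={p28} U156={p29} U235={p1} U245={p18} U246={p25} U346={p14} U356={p11}
C dims 6,15,10; δ0: rk 6, SNF 1^5·2; δ1: rk 9, SNF 1^9
degree 0: 6−6−0 = 0 → Ȟ^0 ≅ 0
degree 1: 15−9−6 = 0 plus torsion [2] → Ȟ^1 ≅ Z/2
degree 2: 10−0−9 = 1 → Ȟ^2 ≅ Z


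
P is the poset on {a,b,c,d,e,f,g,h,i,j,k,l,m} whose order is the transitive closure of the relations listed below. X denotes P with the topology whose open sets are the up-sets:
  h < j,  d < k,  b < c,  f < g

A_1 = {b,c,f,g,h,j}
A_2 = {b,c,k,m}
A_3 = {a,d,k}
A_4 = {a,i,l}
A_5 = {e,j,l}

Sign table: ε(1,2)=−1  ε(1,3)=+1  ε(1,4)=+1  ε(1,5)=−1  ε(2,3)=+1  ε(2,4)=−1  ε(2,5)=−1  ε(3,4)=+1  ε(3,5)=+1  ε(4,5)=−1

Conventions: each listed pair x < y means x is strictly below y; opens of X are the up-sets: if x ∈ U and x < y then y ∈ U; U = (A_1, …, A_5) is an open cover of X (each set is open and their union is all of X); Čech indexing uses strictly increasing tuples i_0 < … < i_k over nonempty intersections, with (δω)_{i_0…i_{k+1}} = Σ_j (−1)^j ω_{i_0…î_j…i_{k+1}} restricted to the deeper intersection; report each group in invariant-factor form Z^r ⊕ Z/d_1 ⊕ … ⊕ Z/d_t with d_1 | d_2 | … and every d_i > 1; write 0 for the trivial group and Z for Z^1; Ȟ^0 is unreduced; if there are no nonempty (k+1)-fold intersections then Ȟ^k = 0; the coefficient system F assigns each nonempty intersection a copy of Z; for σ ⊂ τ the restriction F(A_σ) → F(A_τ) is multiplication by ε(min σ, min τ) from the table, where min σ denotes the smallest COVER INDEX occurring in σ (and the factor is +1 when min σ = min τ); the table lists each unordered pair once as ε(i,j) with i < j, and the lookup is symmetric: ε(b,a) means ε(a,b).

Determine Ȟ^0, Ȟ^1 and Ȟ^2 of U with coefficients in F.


Ȟ^0 = 0,  Ȟ^1 = Z/2,  Ȟ^2 = 0

intersection data:
  A12={b,c} A15={j} A23={k} A34={a} A45={l}
C dims 5,5; δ0: rk 5, SNF 1^4·2
Ȟ^0 = (5 − 5) − 0 = 0, so Ȟ^0 ≅ 0
Ȟ^1 = (5 − 0) − 5 = 0 plus torsion [2], so Ȟ^1 ≅ Z/2
Ȟ^2 = (0 − 0) − 0 = 0, so Ȟ^2 ≅ 0


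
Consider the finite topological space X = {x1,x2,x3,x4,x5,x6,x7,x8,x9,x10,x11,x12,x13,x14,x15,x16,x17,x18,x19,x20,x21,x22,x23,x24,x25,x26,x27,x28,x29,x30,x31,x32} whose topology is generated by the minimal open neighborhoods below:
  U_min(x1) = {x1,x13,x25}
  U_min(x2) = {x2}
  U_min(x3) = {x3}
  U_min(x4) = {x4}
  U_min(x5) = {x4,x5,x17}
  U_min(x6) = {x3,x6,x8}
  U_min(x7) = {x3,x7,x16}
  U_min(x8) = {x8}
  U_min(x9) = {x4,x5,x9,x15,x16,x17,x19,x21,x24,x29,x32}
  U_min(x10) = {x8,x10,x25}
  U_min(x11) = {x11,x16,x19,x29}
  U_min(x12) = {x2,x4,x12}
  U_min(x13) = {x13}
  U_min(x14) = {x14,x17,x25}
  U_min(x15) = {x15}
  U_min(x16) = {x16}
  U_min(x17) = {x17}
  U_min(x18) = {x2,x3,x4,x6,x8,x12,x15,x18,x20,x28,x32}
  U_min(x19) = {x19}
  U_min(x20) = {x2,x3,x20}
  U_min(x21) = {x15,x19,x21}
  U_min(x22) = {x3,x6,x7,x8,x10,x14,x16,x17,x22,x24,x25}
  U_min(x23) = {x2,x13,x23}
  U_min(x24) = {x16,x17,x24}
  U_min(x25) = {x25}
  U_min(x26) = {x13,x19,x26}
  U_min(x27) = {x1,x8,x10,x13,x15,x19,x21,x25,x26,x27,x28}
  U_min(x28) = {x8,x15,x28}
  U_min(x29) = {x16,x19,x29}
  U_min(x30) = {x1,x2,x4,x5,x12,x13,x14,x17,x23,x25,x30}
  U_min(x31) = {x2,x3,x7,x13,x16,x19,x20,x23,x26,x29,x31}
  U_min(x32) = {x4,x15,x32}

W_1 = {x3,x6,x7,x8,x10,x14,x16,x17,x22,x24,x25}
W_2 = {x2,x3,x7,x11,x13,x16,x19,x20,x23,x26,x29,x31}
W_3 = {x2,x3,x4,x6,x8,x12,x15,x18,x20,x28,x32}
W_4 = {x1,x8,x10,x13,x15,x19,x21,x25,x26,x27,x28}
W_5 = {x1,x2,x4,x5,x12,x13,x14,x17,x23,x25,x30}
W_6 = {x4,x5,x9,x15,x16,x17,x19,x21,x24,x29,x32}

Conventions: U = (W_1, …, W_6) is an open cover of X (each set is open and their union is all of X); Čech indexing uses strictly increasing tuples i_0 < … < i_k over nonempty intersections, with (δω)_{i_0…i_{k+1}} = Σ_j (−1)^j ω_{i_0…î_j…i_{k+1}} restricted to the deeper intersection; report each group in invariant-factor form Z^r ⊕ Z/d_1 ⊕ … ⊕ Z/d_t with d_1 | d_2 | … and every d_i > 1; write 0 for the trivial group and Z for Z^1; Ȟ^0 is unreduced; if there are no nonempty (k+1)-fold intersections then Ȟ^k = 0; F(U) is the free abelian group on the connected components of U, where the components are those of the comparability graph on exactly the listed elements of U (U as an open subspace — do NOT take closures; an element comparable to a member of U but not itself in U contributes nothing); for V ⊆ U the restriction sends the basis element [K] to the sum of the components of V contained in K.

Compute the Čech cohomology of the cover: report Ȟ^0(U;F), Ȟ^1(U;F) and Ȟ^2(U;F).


Ȟ^0 ≅ Z, Ȟ^1 ≅ 0, Ȟ^2 ≅ Z/2

intersection data:
  W12={x3,x7,x16} W13={x3,x6,x8} W14={x8,x10,x25} W15={x14,x17,x25} W16={x16,x17,x24} W23={x2,x3,x20} W24={x13,x19,x26} W25={x2,x13,x23} W26={x16,x19,x29} W34={x8,x15,x28} W35={x2,x4,x12} W36={x4,x15,x32} W45={x1,x13,x25} W46={x15,x19,x21} W56={x4,x5,x17}
  W123={x3} W126={x16} W134={x8} W145={x25} W156={x17} W235={x2} W245={x13} W246={x19} W346={x15} W356={x4}
components per intersection:
  W1: {x3,x6,x7,x8,x10,x14,x16,x17,x22,x24,x25}
  W2: {x2,x3,x7,x11,x13,x16,x19,x20,x23,x26,x29,x31}
  W3: {x2,x3,x4,x6,x8,x12,x15,x18,x20,x28,x32}
  W4: {x1,x8,x10,x13,x15,x19,x21,x25,x26,x27,x28}
  W5: {x1,x2,x4,x5,x12,x13,x14,x17,x23,x25,x30}
  W6: {x4,x5,x9,x15,x16,x17,x19,x21,x24,x29,x32}
  W12: {x3,x7,x16}
  W13: {x3,x6,x8}
  W14: {x8,x10,x25}
  W15: {x14,x17,x25}
  W16: {x16,x17,x24}
  W23: {x2,x3,x20}
  W24: {x13,x19,x26}
  W25: {x2,x13,x23}
  W26: {x16,x19,x29}
  W34: {x8,x15,x28}
  W35: {x2,x4,x12}
  W36: {x4,x15,x32}
  W45: {x1,x13,x25}
  W46: {x15,x19,x21}
  W56: {x4,x5,x17}
  W123: {x3}
  W126: {x16}
  W134: {x8}
  W145: {x25}
  W156: {x17}
  W235: {x2}
  W245: {x13}
  W246: {x19}
  W346: {x15}
  W356: {x4}
C dims 6,15,10; δ0: rk 5, SNF 1^5; δ1: rk 10, SNF 1^9·2
Ȟ^0 = (6 − 5) − 0 = 1, so Ȟ^0 ≅ Z
Ȟ^1 = (15 − 10) − 5 = 0, so Ȟ^1 ≅ 0
Ȟ^2 = (10 − 0) − 10 = 0 plus torsion [2], so Ȟ^2 ≅ Z/2


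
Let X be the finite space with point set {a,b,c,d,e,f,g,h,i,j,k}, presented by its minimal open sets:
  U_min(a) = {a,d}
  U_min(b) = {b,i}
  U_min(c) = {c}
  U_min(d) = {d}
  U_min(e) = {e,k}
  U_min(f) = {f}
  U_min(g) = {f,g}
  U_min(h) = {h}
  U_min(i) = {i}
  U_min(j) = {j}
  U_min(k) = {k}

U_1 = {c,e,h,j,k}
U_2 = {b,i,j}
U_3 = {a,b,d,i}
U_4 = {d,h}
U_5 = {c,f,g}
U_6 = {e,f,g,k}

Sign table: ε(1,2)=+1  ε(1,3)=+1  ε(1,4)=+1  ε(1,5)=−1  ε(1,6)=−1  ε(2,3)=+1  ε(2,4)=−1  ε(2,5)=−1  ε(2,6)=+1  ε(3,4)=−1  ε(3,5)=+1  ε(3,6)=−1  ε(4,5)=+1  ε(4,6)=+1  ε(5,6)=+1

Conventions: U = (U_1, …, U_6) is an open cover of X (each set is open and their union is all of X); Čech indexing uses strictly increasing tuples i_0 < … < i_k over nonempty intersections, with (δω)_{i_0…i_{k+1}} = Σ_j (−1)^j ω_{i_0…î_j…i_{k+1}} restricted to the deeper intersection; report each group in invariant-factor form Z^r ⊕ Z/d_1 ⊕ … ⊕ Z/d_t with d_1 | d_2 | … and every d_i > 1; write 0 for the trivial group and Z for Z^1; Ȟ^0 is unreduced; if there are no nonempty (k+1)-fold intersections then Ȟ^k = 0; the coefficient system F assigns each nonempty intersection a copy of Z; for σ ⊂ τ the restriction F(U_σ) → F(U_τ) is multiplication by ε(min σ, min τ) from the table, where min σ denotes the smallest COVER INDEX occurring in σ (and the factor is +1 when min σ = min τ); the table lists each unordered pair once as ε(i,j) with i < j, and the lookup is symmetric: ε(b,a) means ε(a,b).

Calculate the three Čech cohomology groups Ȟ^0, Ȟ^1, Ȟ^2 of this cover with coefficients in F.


nerve of the cover:
  U12={j} U14={h} U15={c} U16={e,k} U23={b,i} U34={d} U56={f,g}
C dims 6,7; δ0: rk 6, SNF 1^5·2
Ȟ^0 = (6 − 6) − 0 = 0, so Ȟ^0 ≅ 0
Ȟ^1 = (7 − 0) − 6 = 1 plus torsion [2], so Ȟ^1 ≅ Z ⊕ Z/2
Ȟ^2 = (0 − 0) − 0 = 0, so Ȟ^2 ≅ 0

Ȟ^0 ≅ 0, Ȟ^1 ≅ Z ⊕ Z/2, Ȟ^2 ≅ 0


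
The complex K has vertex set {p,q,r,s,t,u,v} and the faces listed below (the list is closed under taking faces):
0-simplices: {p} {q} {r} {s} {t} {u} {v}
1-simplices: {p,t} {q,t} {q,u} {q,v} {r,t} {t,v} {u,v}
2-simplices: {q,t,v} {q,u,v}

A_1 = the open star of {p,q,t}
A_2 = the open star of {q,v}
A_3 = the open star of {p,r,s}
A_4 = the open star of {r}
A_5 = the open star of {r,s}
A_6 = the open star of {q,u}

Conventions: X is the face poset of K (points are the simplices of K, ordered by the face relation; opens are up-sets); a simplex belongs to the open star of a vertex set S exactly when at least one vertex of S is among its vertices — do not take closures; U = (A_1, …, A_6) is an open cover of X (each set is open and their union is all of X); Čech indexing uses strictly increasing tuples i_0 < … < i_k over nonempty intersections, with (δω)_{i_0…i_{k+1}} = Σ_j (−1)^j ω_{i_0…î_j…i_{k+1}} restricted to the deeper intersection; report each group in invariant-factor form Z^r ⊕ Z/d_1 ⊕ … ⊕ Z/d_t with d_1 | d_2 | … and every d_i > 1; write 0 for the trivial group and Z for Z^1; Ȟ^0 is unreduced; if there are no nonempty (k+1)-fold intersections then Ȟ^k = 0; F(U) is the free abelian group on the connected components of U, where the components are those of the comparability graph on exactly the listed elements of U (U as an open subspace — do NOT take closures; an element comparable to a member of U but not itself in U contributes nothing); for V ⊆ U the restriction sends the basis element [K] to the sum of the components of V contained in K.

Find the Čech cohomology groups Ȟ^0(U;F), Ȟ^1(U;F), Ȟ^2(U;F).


intersection data:
  A1={{p},{q},{t},{p,t},{q,t},{q,u},{q,v},{r,t},{t,v},{q,t,v},{q,u,v}} A2={{q},{v},{q,t},{q,u},{q,v},{t,v},{u,v},{q,t,v},{q,u,v}} A3={{p},{r},{s},{p,t},{r,t}} A4={{r},{r,t}} A5={{r},{s},{r,t}} A6={{q},{u},{q,t},{q,u},{q,v},{u,v},{q,t,v},{q,u,v}}
  A12={{q},{q,t},{q,u},{q,v},{t,v},{q,t,v},{q,u,v}} A13={{p},{p,t},{r,t}} A14={{r,t}} A15={{r,t}} A16={{q},{q,t},{q,u},{q,v},{q,t,v},{q,u,v}} A26={{q},{q,t},{q,u},{q,v},{u,v},{q,t,v},{q,u,v}} A34={{r},{r,t}} A35={{r},{s},{r,t}} A45={{r},{r,t}}
  A126={{q},{q,t},{q,u},{q,v},{q,t,v},{q,u,v}} A134={{r,t}} A135={{r,t}} A145={{r,t}} A345={{r},{r,t}}
  A1345={{r,t}}
components per intersection:
  A1: {{p},{q},{t},{p,t},{q,t},{q,u},{q,v},{r,t},{t,v},{q,t,v},{q,u,v}}
  A2: {{q},{v},{q,t},{q,u},{q,v},{t,v},{u,v},{q,t,v},{q,u,v}}
  A3: {{p},{p,t}} {{r},{r,t}} {{s}}
  A4: {{r},{r,t}}
  A5: {{r},{r,t}} {{s}}
  A6: {{q},{u},{q,t},{q,u},{q,v},{u,v},{q,t,v},{q,u,v}}
  A12: {{q},{q,t},{q,u},{q,v},{t,v},{q,t,v},{q,u,v}}
  A13: {{p},{p,t}} {{r,t}}
  A14: {{r,t}}
  A15: {{r,t}}
  A16: {{q},{q,t},{q,u},{q,v},{q,t,v},{q,u,v}}
  A26: {{q},{q,t},{q,u},{q,v},{u,v},{q,t,v},{q,u,v}}
  A34: {{r},{r,t}}
  A35: {{r},{r,t}} {{s}}
  A45: {{r},{r,t}}
  A126: {{q},{q,t},{q,u},{q,v},{q,t,v},{q,u,v}}
  A134: {{r,t}}
  A135: {{r,t}}
  A145: {{r,t}}
  A345: {{r},{r,t}}
  A1345: {{r,t}}
C dims 9,11,5,1; δ0: rk 7, SNF 1^7; δ1: rk 4, SNF 1^4; δ2: rk 1, SNF 1^1
Ȟ^0 = (9 − 7) − 0 = 2, so Ȟ^0 ≅ Z^2
Ȟ^1 = (11 − 4) − 7 = 0, so Ȟ^1 ≅ 0
Ȟ^2 = (5 − 1) − 4 = 0, so Ȟ^2 ≅ 0

Ȟ^0 ≅ Z^2,  Ȟ^1 ≅ 0,  Ȟ^2 ≅ 0


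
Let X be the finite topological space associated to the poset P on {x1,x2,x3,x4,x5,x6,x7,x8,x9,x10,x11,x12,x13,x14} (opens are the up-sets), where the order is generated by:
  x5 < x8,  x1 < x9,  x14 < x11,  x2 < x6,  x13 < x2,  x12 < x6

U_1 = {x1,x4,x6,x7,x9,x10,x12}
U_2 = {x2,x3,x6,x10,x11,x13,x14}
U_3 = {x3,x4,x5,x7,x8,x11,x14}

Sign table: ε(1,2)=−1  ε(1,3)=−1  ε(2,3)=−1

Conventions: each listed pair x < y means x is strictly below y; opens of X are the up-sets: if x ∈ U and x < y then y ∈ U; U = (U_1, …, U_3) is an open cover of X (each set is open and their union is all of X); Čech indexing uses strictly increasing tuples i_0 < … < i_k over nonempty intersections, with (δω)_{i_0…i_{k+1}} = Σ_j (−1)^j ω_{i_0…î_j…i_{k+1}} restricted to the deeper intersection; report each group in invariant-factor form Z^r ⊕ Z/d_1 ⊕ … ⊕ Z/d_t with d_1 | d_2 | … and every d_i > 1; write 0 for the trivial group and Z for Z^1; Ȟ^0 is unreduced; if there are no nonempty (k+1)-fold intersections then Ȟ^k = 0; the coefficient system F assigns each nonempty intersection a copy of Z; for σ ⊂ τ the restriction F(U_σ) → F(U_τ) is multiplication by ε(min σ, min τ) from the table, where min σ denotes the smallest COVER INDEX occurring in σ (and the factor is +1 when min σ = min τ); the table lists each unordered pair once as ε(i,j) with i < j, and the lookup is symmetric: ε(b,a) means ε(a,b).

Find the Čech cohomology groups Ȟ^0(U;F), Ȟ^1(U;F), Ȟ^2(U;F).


intersection data:
  U12={x6,x10} U13={x4,x7} U23={x3,x11,x14}
C dims 3,3; δ0: rk 3, SNF 1^2·2
Ȟ^0 = (3 − 3) − 0 = 0, so Ȟ^0 ≅ 0
Ȟ^1 = (3 − 0) − 3 = 0 plus torsion [2], so Ȟ^1 ≅ Z/2
Ȟ^2 = (0 − 0) − 0 = 0, so Ȟ^2 ≅ 0

Ȟ^0 = 0,  Ȟ^1 = Z/2,  Ȟ^2 = 0


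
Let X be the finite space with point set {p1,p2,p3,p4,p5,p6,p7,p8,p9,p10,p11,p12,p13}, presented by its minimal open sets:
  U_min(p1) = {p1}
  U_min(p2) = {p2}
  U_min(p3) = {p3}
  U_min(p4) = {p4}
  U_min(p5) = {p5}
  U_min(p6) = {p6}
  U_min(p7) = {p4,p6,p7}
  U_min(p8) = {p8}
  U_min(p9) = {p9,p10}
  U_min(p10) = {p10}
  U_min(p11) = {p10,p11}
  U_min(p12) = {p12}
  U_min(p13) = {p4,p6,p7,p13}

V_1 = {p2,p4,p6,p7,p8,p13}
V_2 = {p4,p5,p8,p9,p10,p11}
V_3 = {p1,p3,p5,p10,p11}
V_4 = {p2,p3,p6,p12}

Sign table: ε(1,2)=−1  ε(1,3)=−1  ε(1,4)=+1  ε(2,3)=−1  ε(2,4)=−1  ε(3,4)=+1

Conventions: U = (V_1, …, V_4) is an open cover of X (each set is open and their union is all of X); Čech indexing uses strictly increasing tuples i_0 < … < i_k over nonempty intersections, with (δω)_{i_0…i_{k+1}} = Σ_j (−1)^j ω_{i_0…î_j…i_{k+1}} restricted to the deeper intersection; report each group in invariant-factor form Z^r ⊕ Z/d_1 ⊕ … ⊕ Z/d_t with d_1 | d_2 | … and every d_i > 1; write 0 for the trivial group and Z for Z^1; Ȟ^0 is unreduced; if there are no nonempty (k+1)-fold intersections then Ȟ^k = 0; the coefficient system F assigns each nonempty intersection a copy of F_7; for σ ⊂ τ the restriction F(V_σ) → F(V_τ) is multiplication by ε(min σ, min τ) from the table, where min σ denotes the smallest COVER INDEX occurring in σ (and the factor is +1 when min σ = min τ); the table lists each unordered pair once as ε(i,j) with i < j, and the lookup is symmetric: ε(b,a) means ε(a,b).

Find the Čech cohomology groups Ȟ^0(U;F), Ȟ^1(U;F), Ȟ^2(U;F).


nonempty intersections:
  V12={p4,p8} V14={p2,p6} V23={p5,p10,p11} V34={p3}
C dims 4,4; δ0: rk_F7 3
Ȟ^0: (4−3)−0=1 ⇒ Z/7
Ȟ^1: (4−0)−3=1 ⇒ Z/7
Ȟ^2: (0−0)−0=0 ⇒ 0

Ȟ^0 = Z/7; Ȟ^1 = Z/7; Ȟ^2 = 0


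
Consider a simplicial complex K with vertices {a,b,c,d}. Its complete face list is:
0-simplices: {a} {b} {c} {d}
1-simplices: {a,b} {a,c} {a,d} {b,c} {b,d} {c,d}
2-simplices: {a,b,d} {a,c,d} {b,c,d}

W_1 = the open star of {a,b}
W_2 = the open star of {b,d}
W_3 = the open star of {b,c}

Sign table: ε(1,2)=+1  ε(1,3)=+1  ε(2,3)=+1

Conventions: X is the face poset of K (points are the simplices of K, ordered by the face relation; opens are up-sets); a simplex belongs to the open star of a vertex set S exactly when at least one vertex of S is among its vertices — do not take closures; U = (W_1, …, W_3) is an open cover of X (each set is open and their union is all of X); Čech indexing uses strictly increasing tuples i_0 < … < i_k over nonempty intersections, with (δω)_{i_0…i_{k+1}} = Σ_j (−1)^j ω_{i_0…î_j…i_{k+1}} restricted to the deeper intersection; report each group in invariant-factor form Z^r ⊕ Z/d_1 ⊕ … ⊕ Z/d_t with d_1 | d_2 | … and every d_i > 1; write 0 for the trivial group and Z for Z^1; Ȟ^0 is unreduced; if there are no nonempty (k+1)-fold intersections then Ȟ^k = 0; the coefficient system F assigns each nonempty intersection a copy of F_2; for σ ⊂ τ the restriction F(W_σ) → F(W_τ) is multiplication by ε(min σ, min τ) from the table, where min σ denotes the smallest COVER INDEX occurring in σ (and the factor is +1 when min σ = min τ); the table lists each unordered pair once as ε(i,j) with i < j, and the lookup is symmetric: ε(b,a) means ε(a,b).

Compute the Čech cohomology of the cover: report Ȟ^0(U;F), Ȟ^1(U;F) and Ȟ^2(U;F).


nerve of the cover:
  W1={{a},{b},{a,b},{a,c},{a,d},{b,c},{b,d},{a,b,d},{a,c,d},{b,c,d}} W2={{b},{d},{a,b},{a,d},{b,c},{b,d},{c,d},{a,b,d},{a,c,d},{b,c,d}} W3={{b},{c},{a,b},{a,c},{b,c},{b,d},{c,d},{a,b,d},{a,c,d},{b,c,d}}
  W12={{b},{a,b},{a,d},{b,c},{b,d},{a,b,d},{a,c,d},{b,c,d}} W13={{b},{a,b},{a,c},{b,c},{b,d},{a,b,d},{a,c,d},{b,c,d}} W23={{b},{a,b},{b,c},{b,d},{c,d},{a,b,d},{a,c,d},{b,c,d}}
  W123={{b},{a,b},{b,c},{b,d},{a,b,d},{a,c,d},{b,c,d}}
C dims 3,3,1; δ0: rk_F2 2; δ1: rk_F2 1
Ȟ^0 = (3 − 2) − 0 = 1, so Ȟ^0 ≅ Z/2
Ȟ^1 = (3 − 1) − 2 = 0, so Ȟ^1 ≅ 0
Ȟ^2 = (1 − 0) − 1 = 0, so Ȟ^2 ≅ 0

Ȟ^0 ≅ Z/2, Ȟ^1 ≅ 0 and Ȟ^2 ≅ 0


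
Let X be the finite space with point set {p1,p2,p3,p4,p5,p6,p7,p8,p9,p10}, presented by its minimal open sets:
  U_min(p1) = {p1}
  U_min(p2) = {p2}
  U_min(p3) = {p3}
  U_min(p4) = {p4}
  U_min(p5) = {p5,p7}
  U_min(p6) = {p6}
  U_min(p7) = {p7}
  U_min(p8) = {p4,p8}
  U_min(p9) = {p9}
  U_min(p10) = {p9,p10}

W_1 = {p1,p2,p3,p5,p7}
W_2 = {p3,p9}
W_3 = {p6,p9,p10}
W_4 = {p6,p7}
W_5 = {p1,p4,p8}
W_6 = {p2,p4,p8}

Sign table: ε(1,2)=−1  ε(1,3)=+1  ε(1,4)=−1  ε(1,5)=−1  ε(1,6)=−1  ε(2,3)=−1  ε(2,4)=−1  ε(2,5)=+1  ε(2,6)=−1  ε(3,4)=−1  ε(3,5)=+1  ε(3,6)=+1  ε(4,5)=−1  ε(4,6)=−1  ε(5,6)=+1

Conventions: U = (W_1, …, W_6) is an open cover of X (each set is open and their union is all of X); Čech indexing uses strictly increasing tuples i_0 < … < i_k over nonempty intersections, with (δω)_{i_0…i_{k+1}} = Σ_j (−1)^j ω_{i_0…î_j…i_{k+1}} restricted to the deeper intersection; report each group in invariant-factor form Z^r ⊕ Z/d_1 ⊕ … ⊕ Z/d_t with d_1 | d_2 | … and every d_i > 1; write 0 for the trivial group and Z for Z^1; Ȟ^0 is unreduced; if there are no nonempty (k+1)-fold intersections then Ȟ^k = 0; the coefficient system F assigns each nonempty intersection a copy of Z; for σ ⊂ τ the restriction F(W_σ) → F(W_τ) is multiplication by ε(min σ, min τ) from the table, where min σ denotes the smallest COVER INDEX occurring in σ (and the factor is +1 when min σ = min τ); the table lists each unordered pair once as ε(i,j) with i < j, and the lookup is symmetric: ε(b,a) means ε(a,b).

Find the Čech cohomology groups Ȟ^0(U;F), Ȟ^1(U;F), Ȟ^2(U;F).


Ȟ^0(U;F) ≅ Z, Ȟ^1(U;F) ≅ Z^2, Ȟ^2(U;F) ≅ 0

intersection data:
  W12={p3} W14={p7} W15={p1} W16={p2} W23={p9} W34={p6} W56={p4,p8}
C dims 6,7; δ0: rk 5, SNF 1^5
Ȟ^0 = (6 − 5) − 0 = 1, so Ȟ^0 ≅ Z
Ȟ^1 = (7 − 0) − 5 = 2, so Ȟ^1 ≅ Z^2
Ȟ^2 = (0 − 0) − 0 = 0, so Ȟ^2 ≅ 0


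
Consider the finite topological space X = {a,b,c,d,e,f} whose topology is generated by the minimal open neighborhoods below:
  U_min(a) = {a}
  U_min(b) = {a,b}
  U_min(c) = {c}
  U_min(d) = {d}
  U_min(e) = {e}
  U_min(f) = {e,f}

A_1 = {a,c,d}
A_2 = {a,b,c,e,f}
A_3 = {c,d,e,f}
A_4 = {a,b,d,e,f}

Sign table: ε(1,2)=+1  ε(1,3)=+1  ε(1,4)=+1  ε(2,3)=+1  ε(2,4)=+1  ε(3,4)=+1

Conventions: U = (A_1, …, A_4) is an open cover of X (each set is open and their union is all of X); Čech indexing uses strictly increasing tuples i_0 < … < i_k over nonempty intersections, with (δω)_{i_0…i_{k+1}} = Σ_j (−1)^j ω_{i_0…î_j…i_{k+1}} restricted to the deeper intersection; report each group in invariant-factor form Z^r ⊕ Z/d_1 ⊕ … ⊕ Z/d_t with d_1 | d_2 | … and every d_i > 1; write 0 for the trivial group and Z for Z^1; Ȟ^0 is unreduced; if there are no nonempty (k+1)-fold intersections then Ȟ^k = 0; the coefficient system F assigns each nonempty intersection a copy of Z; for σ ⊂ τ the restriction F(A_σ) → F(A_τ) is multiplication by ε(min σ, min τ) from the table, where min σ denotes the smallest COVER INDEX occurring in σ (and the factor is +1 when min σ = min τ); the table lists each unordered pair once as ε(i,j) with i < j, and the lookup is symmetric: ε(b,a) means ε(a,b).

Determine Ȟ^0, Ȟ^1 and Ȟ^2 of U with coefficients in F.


intersection data:
  A12={a,c} A13={c,d} A14={a,d} A23={c,e,f} A24={a,b,e,f} A34={d,e,f}
  A123={c} A124={a} A134={d} A234={e,f}
C dims 4,6,4; δ0: rk 3, SNF 1^3; δ1: rk 3, SNF 1^3
Ȟ^0 = (4 − 3) − 0 = 1, so Ȟ^0 ≅ Z
Ȟ^1 = (6 − 3) − 3 = 0, so Ȟ^1 ≅ 0
Ȟ^2 = (4 − 0) − 3 = 1, so Ȟ^2 ≅ Z

Ȟ^0 ≅ Z, Ȟ^1 ≅ 0, Ȟ^2 ≅ Z


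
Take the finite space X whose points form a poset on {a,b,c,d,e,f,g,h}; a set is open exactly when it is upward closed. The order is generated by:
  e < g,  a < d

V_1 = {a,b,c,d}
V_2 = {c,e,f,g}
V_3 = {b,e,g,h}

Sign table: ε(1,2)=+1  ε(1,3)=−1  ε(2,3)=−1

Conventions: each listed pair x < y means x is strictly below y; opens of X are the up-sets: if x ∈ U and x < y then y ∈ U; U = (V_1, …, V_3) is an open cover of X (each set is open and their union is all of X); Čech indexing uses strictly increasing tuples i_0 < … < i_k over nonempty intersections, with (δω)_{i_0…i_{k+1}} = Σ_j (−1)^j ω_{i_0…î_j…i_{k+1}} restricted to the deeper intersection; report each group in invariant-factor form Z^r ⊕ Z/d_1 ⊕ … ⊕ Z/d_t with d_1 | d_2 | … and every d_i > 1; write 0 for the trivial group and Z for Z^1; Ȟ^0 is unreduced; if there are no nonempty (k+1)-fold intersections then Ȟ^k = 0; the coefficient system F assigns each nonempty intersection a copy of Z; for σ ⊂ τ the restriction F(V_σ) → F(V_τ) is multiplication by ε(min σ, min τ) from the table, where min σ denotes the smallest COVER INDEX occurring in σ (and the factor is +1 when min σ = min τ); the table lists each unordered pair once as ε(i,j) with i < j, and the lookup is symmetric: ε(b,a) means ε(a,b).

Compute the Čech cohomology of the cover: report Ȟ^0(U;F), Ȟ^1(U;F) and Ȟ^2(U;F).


Ȟ^0(U;F) ≅ Z; Ȟ^1(U;F) ≅ Z; Ȟ^2(U;F) ≅ 0

nerve of the cover:
  V12={c} V13={b} V23={e,g}
C dims 3,3; δ0: rk 2, SNF 1^2
Ȟ^0 = (3 − 2) − 0 = 1, so Ȟ^0 ≅ Z
Ȟ^1 = (3 − 0) − 2 = 1, so Ȟ^1 ≅ Z
Ȟ^2 = (0 − 0) − 0 = 0, so Ȟ^2 ≅ 0


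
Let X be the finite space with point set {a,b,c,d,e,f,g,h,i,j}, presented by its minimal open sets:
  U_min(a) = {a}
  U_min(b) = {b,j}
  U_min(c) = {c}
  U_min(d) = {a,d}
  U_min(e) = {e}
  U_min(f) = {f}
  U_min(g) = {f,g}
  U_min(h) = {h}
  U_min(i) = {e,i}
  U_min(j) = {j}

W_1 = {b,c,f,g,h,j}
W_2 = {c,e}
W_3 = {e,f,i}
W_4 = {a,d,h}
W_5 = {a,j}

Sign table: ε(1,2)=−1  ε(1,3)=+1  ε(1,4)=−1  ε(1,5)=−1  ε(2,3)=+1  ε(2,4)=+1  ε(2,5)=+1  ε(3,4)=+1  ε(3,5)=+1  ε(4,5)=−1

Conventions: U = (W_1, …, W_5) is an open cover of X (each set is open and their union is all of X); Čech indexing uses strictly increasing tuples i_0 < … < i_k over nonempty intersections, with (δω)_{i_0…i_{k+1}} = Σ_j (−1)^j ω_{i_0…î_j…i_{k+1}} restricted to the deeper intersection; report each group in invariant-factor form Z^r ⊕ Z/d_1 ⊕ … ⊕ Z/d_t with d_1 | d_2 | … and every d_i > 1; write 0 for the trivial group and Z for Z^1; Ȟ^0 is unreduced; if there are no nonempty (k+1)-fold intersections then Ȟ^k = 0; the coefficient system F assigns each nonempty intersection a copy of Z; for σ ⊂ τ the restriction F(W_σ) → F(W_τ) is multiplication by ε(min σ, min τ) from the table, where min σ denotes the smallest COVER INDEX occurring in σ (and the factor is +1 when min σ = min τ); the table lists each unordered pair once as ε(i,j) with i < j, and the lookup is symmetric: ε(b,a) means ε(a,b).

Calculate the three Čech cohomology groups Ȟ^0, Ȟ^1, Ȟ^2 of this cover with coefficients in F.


nonempty intersections:
  W12={c} W13={f} W14={h} W15={j} W23={e} W45={a}
C dims 5,6; δ0: rk 5, SNF 1^4·2
Ȟ^0: (5−5)−0=0 ⇒ 0
Ȟ^1: (6−0)−5=1 plus torsion [2] ⇒ Z ⊕ Z/2
Ȟ^2: (0−0)−0=0 ⇒ 0

Ȟ^0 ≅ 0; Ȟ^1 ≅ Z ⊕ Z/2; Ȟ^2 ≅ 0


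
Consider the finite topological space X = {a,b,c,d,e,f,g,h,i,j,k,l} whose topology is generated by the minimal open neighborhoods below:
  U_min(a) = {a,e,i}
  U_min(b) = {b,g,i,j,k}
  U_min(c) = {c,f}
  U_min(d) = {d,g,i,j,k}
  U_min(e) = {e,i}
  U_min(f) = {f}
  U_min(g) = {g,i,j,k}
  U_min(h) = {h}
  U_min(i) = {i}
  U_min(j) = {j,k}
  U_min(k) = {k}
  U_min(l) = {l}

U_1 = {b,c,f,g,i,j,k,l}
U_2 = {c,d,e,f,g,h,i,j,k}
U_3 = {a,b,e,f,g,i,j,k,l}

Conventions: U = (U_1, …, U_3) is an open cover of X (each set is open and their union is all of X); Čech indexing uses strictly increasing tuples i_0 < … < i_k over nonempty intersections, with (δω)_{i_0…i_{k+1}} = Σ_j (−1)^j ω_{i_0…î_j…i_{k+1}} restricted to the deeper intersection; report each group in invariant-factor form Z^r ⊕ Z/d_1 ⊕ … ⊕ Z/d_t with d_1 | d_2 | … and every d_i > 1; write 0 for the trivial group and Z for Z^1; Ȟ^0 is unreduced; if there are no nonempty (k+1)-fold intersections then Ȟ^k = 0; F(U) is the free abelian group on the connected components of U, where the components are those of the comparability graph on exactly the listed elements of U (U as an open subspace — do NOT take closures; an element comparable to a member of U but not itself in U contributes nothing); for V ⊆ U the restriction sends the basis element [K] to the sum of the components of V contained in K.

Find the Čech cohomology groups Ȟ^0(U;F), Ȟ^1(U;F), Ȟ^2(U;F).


Ȟ^0 = Z^4; Ȟ^1 = 0; Ȟ^2 = 0

nerve simplices:
  U12={c,f,g,i,j,k} U13={b,f,g,i,j,k,l} U23={e,f,g,i,j,k}
  U123={f,g,i,j,k}
components per intersection:
  U1: {b,g,i,j,k} {c,f} {l}
  U2: {c,f} {d,e,g,i,j,k} {h}
  U3: {a,b,e,g,i,j,k} {f} {l}
  U12: {c,f} {g,i,j,k}
  U13: {b,g,i,j,k} {f} {l}
  U23: {e,g,i,j,k} {f}
  U123: {f} {g,i,j,k}
C dims 9,7,2; δ0: rk 5, SNF 1^5; δ1: rk 2, SNF 1^2
degree 0: 9−5−0 = 4 → Ȟ^0 ≅ Z^4
degree 1: 7−2−5 = 0 → Ȟ^1 ≅ 0
degree 2: 2−0−2 = 0 → Ȟ^2 ≅ 0


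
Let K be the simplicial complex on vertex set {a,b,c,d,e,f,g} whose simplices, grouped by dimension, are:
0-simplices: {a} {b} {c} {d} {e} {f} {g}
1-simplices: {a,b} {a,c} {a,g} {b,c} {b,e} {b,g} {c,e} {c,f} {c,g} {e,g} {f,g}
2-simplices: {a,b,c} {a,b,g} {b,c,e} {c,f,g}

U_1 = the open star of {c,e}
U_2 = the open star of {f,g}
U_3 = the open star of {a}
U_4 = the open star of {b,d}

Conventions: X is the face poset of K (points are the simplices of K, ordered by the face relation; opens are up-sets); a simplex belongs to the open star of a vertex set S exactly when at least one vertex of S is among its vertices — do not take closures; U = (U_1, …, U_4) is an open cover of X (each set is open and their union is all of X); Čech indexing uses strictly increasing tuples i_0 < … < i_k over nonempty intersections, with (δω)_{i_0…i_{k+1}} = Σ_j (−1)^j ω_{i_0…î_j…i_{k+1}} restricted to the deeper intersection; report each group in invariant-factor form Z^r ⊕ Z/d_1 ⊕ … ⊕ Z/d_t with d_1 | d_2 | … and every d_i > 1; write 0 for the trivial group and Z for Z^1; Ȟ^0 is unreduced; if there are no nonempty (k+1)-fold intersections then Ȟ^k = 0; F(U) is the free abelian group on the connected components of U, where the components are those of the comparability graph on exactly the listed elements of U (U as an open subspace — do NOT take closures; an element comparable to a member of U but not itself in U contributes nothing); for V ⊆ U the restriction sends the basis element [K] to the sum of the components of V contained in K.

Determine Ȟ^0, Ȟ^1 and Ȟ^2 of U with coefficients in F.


nonempty overlaps:
  U1={{c},{e},{a,c},{b,c},{b,e},{c,e},{c,f},{c,g},{e,g},{a,b,c},{b,c,e},{c,f,g}} U2={{f},{g},{a,g},{b,g},{c,f},{c,g},{e,g},{f,g},{a,b,g},{c,f,g}} U3={{a},{a,b},{a,c},{a,g},{a,b,c},{a,b,g}} U4={{b},{d},{a,b},{b,c},{b,e},{b,g},{a,b,c},{a,b,g},{b,c,e}}
  U12={{c,f},{c,g},{e,g},{c,f,g}} U13={{a,c},{a,b,c}} U14={{b,c},{b,e},{a,b,c},{b,c,e}} U23={{a,g},{a,b,g}} U24={{b,g},{a,b,g}} U34={{a,b},{a,b,c},{a,b,g}}
  U134={{a,b,c}} U234={{a,b,g}}
components per intersection:
  U1: {{c},{e},{a,c},{b,c},{b,e},{c,e},{c,f},{c,g},{e,g},{a,b,c},{b,c,e},{c,f,g}}
  U2: {{f},{g},{a,g},{b,g},{c,f},{c,g},{e,g},{f,g},{a,b,g},{c,f,g}}
  U3: {{a},{a,b},{a,c},{a,g},{a,b,c},{a,b,g}}
  U4: {{b},{a,b},{b,c},{b,e},{b,g},{a,b,c},{a,b,g},{b,c,e}} {{d}}
  U12: {{c,f},{c,g},{c,f,g}} {{e,g}}
  U13: {{a,c},{a,b,c}}
  U14: {{b,c},{b,e},{a,b,c},{b,c,e}}
  U23: {{a,g},{a,b,g}}
  U24: {{b,g},{a,b,g}}
  U34: {{a,b},{a,b,c},{a,b,g}}
  U134: {{a,b,c}}
  U234: {{a,b,g}}
C dims 5,7,2; δ0: rk 3, SNF 1^3; δ1: rk 2, SNF 1^2
degree 0: 5−3−0 = 2 → Ȟ^0 ≅ Z^2
degree 1: 7−2−3 = 2 → Ȟ^1 ≅ Z^2
degree 2: 2−0−2 = 0 → Ȟ^2 ≅ 0

Ȟ^0 ≅ Z^2,  Ȟ^1 ≅ Z^2,  Ȟ^2 ≅ 0
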